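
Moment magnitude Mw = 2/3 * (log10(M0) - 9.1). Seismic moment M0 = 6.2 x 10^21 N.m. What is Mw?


log10(M0) = log10(6.2 x 10^21) = 21.7924
Mw = 2/3 * (21.7924 - 9.1)
= 2/3 * 12.6924
= 8.46

8.46


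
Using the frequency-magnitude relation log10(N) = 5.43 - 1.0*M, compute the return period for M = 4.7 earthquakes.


log10(N) = 5.43 - 1.0*4.7 = 0.73
N = 10^0.73 = 5.370318
T = 1/N = 1/5.370318 = 0.1862 years

0.1862


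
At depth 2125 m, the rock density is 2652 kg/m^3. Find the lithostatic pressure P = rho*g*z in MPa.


P = rho * g * z / 1e6
= 2652 * 9.81 * 2125 / 1e6
= 55284255.0 / 1e6
= 55.2843 MPa

55.2843


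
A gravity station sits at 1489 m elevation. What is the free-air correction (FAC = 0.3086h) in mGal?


FAC = 0.3086 * h
= 0.3086 * 1489
= 459.5054 mGal

459.5054


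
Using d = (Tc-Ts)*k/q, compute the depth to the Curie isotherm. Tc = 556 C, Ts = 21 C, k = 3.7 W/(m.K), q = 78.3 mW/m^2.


T_Curie - T_surf = 556 - 21 = 535 C
Convert q to W/m^2: 78.3 mW/m^2 = 0.0783 W/m^2
d = 535 * 3.7 / 0.0783 = 25280.97 m

25280.97


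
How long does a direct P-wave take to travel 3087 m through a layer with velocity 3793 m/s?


t = x / V
= 3087 / 3793
= 0.8139 s

0.8139


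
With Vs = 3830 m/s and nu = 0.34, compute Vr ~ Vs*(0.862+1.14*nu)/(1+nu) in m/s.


Numerator factor = 0.862 + 1.14*0.34 = 1.2496
Denominator = 1 + 0.34 = 1.34
Vr = 3830 * 1.2496 / 1.34 = 3571.62 m/s

3571.62


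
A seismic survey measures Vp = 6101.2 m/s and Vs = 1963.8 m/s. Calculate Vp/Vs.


Vp/Vs = 6101.2 / 1963.8
= 3.1068

3.1068


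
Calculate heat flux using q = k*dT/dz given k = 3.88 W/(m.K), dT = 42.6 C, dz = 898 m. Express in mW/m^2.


q = k * dT / dz * 1000
= 3.88 * 42.6 / 898 * 1000
= 0.184062 * 1000
= 184.0624 mW/m^2

184.0624


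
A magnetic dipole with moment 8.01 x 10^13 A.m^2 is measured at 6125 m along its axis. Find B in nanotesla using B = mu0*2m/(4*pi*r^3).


m = 8.01 x 10^13 = 80100000000000 A.m^2
2m = 160200000000000 A.m^2
r^3 = 6125^3 = 229783203125
B = (4pi*10^-7) * 160200000000000 / (4*pi * 229783203125) * 1e9
= 201313257.242034 / 2887540891423.32 * 1e9
= 69717.8897 nT

69717.8897


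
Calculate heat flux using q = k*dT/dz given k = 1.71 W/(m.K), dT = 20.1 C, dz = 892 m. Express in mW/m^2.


q = k * dT / dz * 1000
= 1.71 * 20.1 / 892 * 1000
= 0.038533 * 1000
= 38.5325 mW/m^2

38.5325


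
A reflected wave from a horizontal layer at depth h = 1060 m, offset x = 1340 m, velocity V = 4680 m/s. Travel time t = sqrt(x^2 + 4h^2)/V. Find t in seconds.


x^2 + 4h^2 = 1340^2 + 4*1060^2 = 1795600 + 4494400 = 6290000
sqrt(6290000) = 2507.9872
t = 2507.9872 / 4680 = 0.5359 s

0.5359


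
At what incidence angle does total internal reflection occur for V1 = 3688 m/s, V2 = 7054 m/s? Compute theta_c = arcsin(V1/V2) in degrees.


V1/V2 = 3688/7054 = 0.522824
theta_c = arcsin(0.522824) = 31.5219 degrees

31.5219


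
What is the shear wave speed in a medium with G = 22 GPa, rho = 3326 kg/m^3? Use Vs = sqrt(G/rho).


Convert G to Pa: G = 22e9 Pa
Compute G/rho = 22e9 / 3326 = 6614552.0144
Vs = sqrt(6614552.0144) = 2571.88 m/s

2571.88


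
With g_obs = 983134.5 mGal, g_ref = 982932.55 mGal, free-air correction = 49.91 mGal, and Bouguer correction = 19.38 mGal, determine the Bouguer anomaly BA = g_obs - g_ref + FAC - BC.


BA = g_obs - g_ref + FAC - BC
= 983134.5 - 982932.55 + 49.91 - 19.38
= 232.48 mGal

232.48


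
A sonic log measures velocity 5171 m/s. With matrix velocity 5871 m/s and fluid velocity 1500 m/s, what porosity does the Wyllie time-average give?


1/V - 1/Vm = 1/5171 - 1/5871 = 2.306e-05
1/Vf - 1/Vm = 1/1500 - 1/5871 = 0.00049634
phi = 2.306e-05 / 0.00049634 = 0.0465

0.0465


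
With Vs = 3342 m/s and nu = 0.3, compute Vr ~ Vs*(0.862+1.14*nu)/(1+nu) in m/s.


Numerator factor = 0.862 + 1.14*0.3 = 1.204
Denominator = 1 + 0.3 = 1.3
Vr = 3342 * 1.204 / 1.3 = 3095.21 m/s

3095.21


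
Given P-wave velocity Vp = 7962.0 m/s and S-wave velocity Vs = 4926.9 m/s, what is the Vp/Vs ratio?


Vp/Vs = 7962.0 / 4926.9
= 1.616

1.616


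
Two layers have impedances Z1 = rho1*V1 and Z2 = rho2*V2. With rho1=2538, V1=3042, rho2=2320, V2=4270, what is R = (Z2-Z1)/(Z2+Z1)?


Z1 = 2538 * 3042 = 7720596
Z2 = 2320 * 4270 = 9906400
R = (9906400 - 7720596) / (9906400 + 7720596) = 2185804 / 17626996 = 0.124

0.124


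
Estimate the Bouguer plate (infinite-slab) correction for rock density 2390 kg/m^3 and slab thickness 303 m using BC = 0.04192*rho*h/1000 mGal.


BC = 0.04192 * rho * h / 1000
= 0.04192 * 2390 * 303 / 1000
= 30.3572 mGal

30.3572


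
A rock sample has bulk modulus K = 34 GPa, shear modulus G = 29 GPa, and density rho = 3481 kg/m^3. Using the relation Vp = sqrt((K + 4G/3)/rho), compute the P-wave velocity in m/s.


First compute the effective modulus:
K + 4G/3 = 34e9 + 4*29e9/3 = 72666666666.67 Pa
Then divide by density:
72666666666.67 / 3481 = 20875227.4251 Pa/(kg/m^3)
Take the square root:
Vp = sqrt(20875227.4251) = 4568.94 m/s

4568.94


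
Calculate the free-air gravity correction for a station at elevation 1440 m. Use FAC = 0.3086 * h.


FAC = 0.3086 * h
= 0.3086 * 1440
= 444.384 mGal

444.384


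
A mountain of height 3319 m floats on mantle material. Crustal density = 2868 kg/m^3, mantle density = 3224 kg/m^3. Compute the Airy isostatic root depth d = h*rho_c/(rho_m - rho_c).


rho_m - rho_c = 3224 - 2868 = 356
d = 3319 * 2868 / 356
= 9518892 / 356
= 26738.46 m

26738.46


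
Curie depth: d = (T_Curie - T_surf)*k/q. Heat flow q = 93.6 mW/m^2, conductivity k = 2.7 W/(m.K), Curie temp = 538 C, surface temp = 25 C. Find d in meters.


T_Curie - T_surf = 538 - 25 = 513 C
Convert q to W/m^2: 93.6 mW/m^2 = 0.0936 W/m^2
d = 513 * 2.7 / 0.0936 = 14798.08 m

14798.08


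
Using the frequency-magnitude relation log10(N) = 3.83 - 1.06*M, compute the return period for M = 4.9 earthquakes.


log10(N) = 3.83 - 1.06*4.9 = -1.364
N = 10^-1.364 = 0.043251
T = 1/N = 1/0.043251 = 23.1206 years

23.1206


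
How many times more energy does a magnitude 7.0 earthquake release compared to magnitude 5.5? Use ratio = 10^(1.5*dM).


M2 - M1 = 7.0 - 5.5 = 1.5
1.5 * 1.5 = 2.25
ratio = 10^2.25 = 177.83

177.83


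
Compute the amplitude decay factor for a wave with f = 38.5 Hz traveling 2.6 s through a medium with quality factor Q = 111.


pi*f*t/Q = pi*38.5*2.6/111 = 2.833094
A/A0 = exp(-2.833094) = 0.058831

0.058831


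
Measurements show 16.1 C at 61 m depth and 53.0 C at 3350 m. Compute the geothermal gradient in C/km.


dT = 53.0 - 16.1 = 36.9 C
dz = 3350 - 61 = 3289 m
gradient = dT/dz * 1000 = 36.9/3289 * 1000 = 11.2192 C/km

11.2192


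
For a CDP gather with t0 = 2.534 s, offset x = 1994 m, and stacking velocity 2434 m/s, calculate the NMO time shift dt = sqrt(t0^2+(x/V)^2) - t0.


x/Vnmo = 1994/2434 = 0.819228
(x/Vnmo)^2 = 0.671134
t0^2 = 6.421156
sqrt(6.421156 + 0.671134) = 2.663135
dt = 2.663135 - 2.534 = 0.129135

0.129135


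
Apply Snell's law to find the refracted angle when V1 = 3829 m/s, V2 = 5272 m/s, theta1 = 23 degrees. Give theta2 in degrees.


sin(theta1) = sin(23 deg) = 0.390731
sin(theta2) = V2/V1 * sin(theta1) = 5272/3829 * 0.390731 = 0.537982
theta2 = arcsin(0.537982) = 32.5464 degrees

32.5464


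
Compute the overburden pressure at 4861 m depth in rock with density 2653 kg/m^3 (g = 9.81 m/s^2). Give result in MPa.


P = rho * g * z / 1e6
= 2653 * 9.81 * 4861 / 1e6
= 126512045.73 / 1e6
= 126.512 MPa

126.512


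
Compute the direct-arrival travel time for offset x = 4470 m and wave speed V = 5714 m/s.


t = x / V
= 4470 / 5714
= 0.7823 s

0.7823


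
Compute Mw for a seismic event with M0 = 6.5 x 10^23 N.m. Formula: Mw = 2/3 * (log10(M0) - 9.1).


log10(M0) = log10(6.5 x 10^23) = 23.8129
Mw = 2/3 * (23.8129 - 9.1)
= 2/3 * 14.7129
= 9.81

9.81


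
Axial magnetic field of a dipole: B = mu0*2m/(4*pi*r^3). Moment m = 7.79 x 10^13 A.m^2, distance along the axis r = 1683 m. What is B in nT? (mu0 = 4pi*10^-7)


m = 7.79 x 10^13 = 77900000000000 A.m^2
2m = 155800000000000 A.m^2
r^3 = 1683^3 = 4767078987
B = (4pi*10^-7) * 155800000000000 / (4*pi * 4767078987) * 1e9
= 195784054.171716 / 59904881298.57 * 1e9
= 3268248.7625 nT

3268248.7625


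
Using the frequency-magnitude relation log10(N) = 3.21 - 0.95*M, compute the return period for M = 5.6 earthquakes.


log10(N) = 3.21 - 0.95*5.6 = -2.11
N = 10^-2.11 = 0.007762
T = 1/N = 1/0.007762 = 128.825 years

128.825


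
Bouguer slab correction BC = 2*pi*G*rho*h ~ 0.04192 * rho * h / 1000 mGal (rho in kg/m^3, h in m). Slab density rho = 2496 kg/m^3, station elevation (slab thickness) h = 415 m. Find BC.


BC = 0.04192 * rho * h / 1000
= 0.04192 * 2496 * 415 / 1000
= 43.4224 mGal

43.4224


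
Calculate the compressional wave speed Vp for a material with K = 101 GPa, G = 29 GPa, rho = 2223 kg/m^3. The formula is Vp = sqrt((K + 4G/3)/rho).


First compute the effective modulus:
K + 4G/3 = 101e9 + 4*29e9/3 = 139666666666.67 Pa
Then divide by density:
139666666666.67 / 2223 = 62828010.1964 Pa/(kg/m^3)
Take the square root:
Vp = sqrt(62828010.1964) = 7926.41 m/s

7926.41


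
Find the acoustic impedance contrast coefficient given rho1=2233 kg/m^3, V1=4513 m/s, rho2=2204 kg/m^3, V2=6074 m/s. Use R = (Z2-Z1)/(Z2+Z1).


Z1 = 2233 * 4513 = 10077529
Z2 = 2204 * 6074 = 13387096
R = (13387096 - 10077529) / (13387096 + 10077529) = 3309567 / 23464625 = 0.141

0.141


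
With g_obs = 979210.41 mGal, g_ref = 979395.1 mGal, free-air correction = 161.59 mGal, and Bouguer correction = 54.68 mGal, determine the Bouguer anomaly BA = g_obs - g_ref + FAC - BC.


BA = g_obs - g_ref + FAC - BC
= 979210.41 - 979395.1 + 161.59 - 54.68
= -77.78 mGal

-77.78


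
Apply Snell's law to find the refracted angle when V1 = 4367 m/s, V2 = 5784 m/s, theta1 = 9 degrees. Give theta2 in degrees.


sin(theta1) = sin(9 deg) = 0.156434
sin(theta2) = V2/V1 * sin(theta1) = 5784/4367 * 0.156434 = 0.207194
theta2 = arcsin(0.207194) = 11.958 degrees

11.958


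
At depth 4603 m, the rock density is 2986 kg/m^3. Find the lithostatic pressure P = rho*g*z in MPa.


P = rho * g * z / 1e6
= 2986 * 9.81 * 4603 / 1e6
= 134834113.98 / 1e6
= 134.8341 MPa

134.8341


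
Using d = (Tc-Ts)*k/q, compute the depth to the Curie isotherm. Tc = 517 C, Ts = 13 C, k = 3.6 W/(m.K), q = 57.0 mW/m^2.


T_Curie - T_surf = 517 - 13 = 504 C
Convert q to W/m^2: 57.0 mW/m^2 = 0.057 W/m^2
d = 504 * 3.6 / 0.057 = 31831.58 m

31831.58


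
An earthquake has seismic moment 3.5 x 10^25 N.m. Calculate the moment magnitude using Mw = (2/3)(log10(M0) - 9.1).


log10(M0) = log10(3.5 x 10^25) = 25.5441
Mw = 2/3 * (25.5441 - 9.1)
= 2/3 * 16.4441
= 10.96

10.96


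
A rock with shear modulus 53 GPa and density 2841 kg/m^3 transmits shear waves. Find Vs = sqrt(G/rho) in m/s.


Convert G to Pa: G = 53e9 Pa
Compute G/rho = 53e9 / 2841 = 18655403.0271
Vs = sqrt(18655403.0271) = 4319.19 m/s

4319.19


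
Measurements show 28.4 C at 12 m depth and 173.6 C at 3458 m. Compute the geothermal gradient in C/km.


dT = 173.6 - 28.4 = 145.2 C
dz = 3458 - 12 = 3446 m
gradient = dT/dz * 1000 = 145.2/3446 * 1000 = 42.1358 C/km

42.1358


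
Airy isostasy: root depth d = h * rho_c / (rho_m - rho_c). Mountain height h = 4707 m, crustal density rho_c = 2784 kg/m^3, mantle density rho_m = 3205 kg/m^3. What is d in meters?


rho_m - rho_c = 3205 - 2784 = 421
d = 4707 * 2784 / 421
= 13104288 / 421
= 31126.57 m

31126.57


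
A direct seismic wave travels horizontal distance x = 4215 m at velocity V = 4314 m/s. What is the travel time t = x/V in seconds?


t = x / V
= 4215 / 4314
= 0.9771 s

0.9771


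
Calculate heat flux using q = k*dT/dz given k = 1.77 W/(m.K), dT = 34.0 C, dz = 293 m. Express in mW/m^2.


q = k * dT / dz * 1000
= 1.77 * 34.0 / 293 * 1000
= 0.205392 * 1000
= 205.3925 mW/m^2

205.3925


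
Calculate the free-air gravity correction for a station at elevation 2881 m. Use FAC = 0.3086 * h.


FAC = 0.3086 * h
= 0.3086 * 2881
= 889.0766 mGal

889.0766


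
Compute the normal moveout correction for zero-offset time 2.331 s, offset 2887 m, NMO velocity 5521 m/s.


x/Vnmo = 2887/5521 = 0.522913
(x/Vnmo)^2 = 0.273437
t0^2 = 5.433561
sqrt(5.433561 + 0.273437) = 2.388933
dt = 2.388933 - 2.331 = 0.057933

0.057933


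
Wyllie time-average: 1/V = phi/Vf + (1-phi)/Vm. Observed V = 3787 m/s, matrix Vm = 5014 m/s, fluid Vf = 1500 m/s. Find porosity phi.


1/V - 1/Vm = 1/3787 - 1/5014 = 6.462e-05
1/Vf - 1/Vm = 1/1500 - 1/5014 = 0.00046723
phi = 6.462e-05 / 0.00046723 = 0.1383

0.1383


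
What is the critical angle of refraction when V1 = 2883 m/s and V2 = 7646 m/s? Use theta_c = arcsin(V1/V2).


V1/V2 = 2883/7646 = 0.37706
theta_c = arcsin(0.37706) = 22.1517 degrees

22.1517


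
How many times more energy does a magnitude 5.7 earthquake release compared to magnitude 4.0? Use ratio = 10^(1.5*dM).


M2 - M1 = 5.7 - 4.0 = 1.7
1.5 * 1.7 = 2.55
ratio = 10^2.55 = 354.81

354.81


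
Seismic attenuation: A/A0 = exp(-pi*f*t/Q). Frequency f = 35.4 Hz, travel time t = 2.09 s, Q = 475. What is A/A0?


pi*f*t/Q = pi*35.4*2.09/475 = 0.489334
A/A0 = exp(-0.489334) = 0.613034

0.613034


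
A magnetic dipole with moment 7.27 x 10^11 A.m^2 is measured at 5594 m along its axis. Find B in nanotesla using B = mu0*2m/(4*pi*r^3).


m = 7.27 x 10^11 = 727000000000 A.m^2
2m = 1454000000000 A.m^2
r^3 = 5594^3 = 175052124584
B = (4pi*10^-7) * 1454000000000 / (4*pi * 175052124584) * 1e9
= 1827150.287328 / 2199769874353.52 * 1e9
= 830.6097 nT

830.6097


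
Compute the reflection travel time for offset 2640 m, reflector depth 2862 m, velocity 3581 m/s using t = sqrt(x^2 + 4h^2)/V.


x^2 + 4h^2 = 2640^2 + 4*2862^2 = 6969600 + 32764176 = 39733776
sqrt(39733776) = 6303.4733
t = 6303.4733 / 3581 = 1.7603 s

1.7603


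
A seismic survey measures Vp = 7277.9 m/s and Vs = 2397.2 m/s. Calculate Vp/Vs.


Vp/Vs = 7277.9 / 2397.2
= 3.036

3.036


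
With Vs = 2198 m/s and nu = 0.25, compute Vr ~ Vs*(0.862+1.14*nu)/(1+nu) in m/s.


Numerator factor = 0.862 + 1.14*0.25 = 1.147
Denominator = 1 + 0.25 = 1.25
Vr = 2198 * 1.147 / 1.25 = 2016.88 m/s

2016.88


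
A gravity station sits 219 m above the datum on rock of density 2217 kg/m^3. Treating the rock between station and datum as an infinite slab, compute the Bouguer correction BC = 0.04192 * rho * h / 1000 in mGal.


BC = 0.04192 * rho * h / 1000
= 0.04192 * 2217 * 219 / 1000
= 20.3531 mGal

20.3531


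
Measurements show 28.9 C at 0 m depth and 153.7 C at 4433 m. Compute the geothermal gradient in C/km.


dT = 153.7 - 28.9 = 124.8 C
dz = 4433 - 0 = 4433 m
gradient = dT/dz * 1000 = 124.8/4433 * 1000 = 28.1525 C/km

28.1525


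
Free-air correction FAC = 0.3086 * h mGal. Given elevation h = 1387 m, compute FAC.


FAC = 0.3086 * h
= 0.3086 * 1387
= 428.0282 mGal

428.0282


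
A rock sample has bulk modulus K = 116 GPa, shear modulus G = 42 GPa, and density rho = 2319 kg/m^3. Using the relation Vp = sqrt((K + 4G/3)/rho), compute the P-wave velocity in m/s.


First compute the effective modulus:
K + 4G/3 = 116e9 + 4*42e9/3 = 172000000000.0 Pa
Then divide by density:
172000000000.0 / 2319 = 74169900.8193 Pa/(kg/m^3)
Take the square root:
Vp = sqrt(74169900.8193) = 8612.19 m/s

8612.19


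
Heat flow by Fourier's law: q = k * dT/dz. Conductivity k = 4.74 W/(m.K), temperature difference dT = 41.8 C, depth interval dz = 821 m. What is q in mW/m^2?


q = k * dT / dz * 1000
= 4.74 * 41.8 / 821 * 1000
= 0.24133 * 1000
= 241.3301 mW/m^2

241.3301


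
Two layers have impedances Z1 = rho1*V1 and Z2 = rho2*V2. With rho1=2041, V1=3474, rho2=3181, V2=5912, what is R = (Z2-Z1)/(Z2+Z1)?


Z1 = 2041 * 3474 = 7090434
Z2 = 3181 * 5912 = 18806072
R = (18806072 - 7090434) / (18806072 + 7090434) = 11715638 / 25896506 = 0.4524

0.4524


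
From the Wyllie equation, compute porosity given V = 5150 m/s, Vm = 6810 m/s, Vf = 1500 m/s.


1/V - 1/Vm = 1/5150 - 1/6810 = 4.733e-05
1/Vf - 1/Vm = 1/1500 - 1/6810 = 0.00051982
phi = 4.733e-05 / 0.00051982 = 0.0911

0.0911


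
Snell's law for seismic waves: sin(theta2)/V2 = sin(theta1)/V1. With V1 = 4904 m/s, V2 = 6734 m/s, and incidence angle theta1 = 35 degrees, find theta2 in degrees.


sin(theta1) = sin(35 deg) = 0.573576
sin(theta2) = V2/V1 * sin(theta1) = 6734/4904 * 0.573576 = 0.787615
theta2 = arcsin(0.787615) = 51.9632 degrees

51.9632


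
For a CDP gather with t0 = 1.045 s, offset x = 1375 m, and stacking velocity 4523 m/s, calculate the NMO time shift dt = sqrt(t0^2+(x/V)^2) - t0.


x/Vnmo = 1375/4523 = 0.304002
(x/Vnmo)^2 = 0.092417
t0^2 = 1.092025
sqrt(1.092025 + 0.092417) = 1.088321
dt = 1.088321 - 1.045 = 0.043321

0.043321


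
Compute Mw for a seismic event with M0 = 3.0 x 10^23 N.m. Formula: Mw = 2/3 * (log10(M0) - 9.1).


log10(M0) = log10(3.0 x 10^23) = 23.4771
Mw = 2/3 * (23.4771 - 9.1)
= 2/3 * 14.3771
= 9.58

9.58


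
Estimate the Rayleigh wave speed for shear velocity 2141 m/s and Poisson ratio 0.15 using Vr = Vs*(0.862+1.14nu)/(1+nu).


Numerator factor = 0.862 + 1.14*0.15 = 1.033
Denominator = 1 + 0.15 = 1.15
Vr = 2141 * 1.033 / 1.15 = 1923.18 m/s

1923.18


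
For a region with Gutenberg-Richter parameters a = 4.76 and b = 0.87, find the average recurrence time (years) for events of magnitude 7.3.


log10(N) = 4.76 - 0.87*7.3 = -1.591
N = 10^-1.591 = 0.025645
T = 1/N = 1/0.025645 = 38.9942 years

38.9942


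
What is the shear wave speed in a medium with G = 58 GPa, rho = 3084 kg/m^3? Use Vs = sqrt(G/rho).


Convert G to Pa: G = 58e9 Pa
Compute G/rho = 58e9 / 3084 = 18806744.4877
Vs = sqrt(18806744.4877) = 4336.67 m/s

4336.67


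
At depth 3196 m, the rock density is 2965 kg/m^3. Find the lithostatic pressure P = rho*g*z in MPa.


P = rho * g * z / 1e6
= 2965 * 9.81 * 3196 / 1e6
= 92960933.4 / 1e6
= 92.9609 MPa

92.9609


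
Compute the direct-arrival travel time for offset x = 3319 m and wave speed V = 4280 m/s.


t = x / V
= 3319 / 4280
= 0.7755 s

0.7755


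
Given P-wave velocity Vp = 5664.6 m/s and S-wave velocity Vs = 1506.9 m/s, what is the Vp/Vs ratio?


Vp/Vs = 5664.6 / 1506.9
= 3.7591

3.7591


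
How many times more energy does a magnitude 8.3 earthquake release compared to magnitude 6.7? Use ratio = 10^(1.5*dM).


M2 - M1 = 8.3 - 6.7 = 1.6
1.5 * 1.6 = 2.4
ratio = 10^2.4 = 251.19

251.19


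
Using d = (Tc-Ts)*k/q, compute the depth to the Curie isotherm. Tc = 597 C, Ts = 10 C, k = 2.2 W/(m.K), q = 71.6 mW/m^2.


T_Curie - T_surf = 597 - 10 = 587 C
Convert q to W/m^2: 71.6 mW/m^2 = 0.0716 W/m^2
d = 587 * 2.2 / 0.0716 = 18036.31 m

18036.31


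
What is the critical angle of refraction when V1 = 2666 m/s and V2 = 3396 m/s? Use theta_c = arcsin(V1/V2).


V1/V2 = 2666/3396 = 0.785041
theta_c = arcsin(0.785041) = 51.7245 degrees

51.7245


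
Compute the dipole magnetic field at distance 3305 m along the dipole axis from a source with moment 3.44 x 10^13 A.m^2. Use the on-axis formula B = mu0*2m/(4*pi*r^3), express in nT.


m = 3.44 x 10^13 = 34400000000000 A.m^2
2m = 68800000000000 A.m^2
r^3 = 3305^3 = 36100597625
B = (4pi*10^-7) * 68800000000000 / (4*pi * 36100597625) * 1e9
= 86456629.826791 / 453653489155.6 * 1e9
= 190578.5625 nT

190578.5625


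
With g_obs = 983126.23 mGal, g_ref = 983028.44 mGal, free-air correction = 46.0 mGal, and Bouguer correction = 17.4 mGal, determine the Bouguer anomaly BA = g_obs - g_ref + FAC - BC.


BA = g_obs - g_ref + FAC - BC
= 983126.23 - 983028.44 + 46.0 - 17.4
= 126.39 mGal

126.39


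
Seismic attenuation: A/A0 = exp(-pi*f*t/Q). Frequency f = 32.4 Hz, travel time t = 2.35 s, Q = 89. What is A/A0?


pi*f*t/Q = pi*32.4*2.35/89 = 2.68765
A/A0 = exp(-2.68765) = 0.068041

0.068041


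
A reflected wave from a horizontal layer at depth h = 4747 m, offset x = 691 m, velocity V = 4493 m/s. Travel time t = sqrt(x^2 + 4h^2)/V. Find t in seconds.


x^2 + 4h^2 = 691^2 + 4*4747^2 = 477481 + 90136036 = 90613517
sqrt(90613517) = 9519.1132
t = 9519.1132 / 4493 = 2.1187 s

2.1187


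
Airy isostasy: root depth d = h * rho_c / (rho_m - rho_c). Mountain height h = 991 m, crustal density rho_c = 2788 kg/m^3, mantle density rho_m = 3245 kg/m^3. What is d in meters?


rho_m - rho_c = 3245 - 2788 = 457
d = 991 * 2788 / 457
= 2762908 / 457
= 6045.75 m

6045.75


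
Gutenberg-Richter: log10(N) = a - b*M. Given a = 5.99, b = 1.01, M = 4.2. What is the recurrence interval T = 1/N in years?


log10(N) = 5.99 - 1.01*4.2 = 1.748
N = 10^1.748 = 55.97576
T = 1/N = 1/55.97576 = 0.0179 years

0.0179


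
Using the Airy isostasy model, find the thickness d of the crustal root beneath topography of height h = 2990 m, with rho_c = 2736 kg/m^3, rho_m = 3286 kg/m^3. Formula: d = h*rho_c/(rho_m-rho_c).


rho_m - rho_c = 3286 - 2736 = 550
d = 2990 * 2736 / 550
= 8180640 / 550
= 14873.89 m

14873.89


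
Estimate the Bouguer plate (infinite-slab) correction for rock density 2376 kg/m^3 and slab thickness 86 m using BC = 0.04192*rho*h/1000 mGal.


BC = 0.04192 * rho * h / 1000
= 0.04192 * 2376 * 86 / 1000
= 8.5658 mGal

8.5658


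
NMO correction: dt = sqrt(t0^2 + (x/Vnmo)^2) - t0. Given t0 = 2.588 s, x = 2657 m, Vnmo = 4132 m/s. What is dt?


x/Vnmo = 2657/4132 = 0.64303
(x/Vnmo)^2 = 0.413488
t0^2 = 6.697744
sqrt(6.697744 + 0.413488) = 2.666689
dt = 2.666689 - 2.588 = 0.078689

0.078689


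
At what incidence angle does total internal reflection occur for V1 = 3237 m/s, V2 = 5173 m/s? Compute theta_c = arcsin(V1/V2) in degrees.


V1/V2 = 3237/5173 = 0.625749
theta_c = arcsin(0.625749) = 38.7372 degrees

38.7372


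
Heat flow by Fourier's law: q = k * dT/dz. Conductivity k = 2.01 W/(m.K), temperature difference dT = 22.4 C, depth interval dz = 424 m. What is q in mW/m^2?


q = k * dT / dz * 1000
= 2.01 * 22.4 / 424 * 1000
= 0.106189 * 1000
= 106.1887 mW/m^2

106.1887


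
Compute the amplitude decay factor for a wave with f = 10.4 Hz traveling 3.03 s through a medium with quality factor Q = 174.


pi*f*t/Q = pi*10.4*3.03/174 = 0.568953
A/A0 = exp(-0.568953) = 0.566118

0.566118


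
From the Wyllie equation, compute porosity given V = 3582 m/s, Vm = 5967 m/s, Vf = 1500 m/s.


1/V - 1/Vm = 1/3582 - 1/5967 = 0.00011159
1/Vf - 1/Vm = 1/1500 - 1/5967 = 0.00049908
phi = 0.00011159 / 0.00049908 = 0.2236

0.2236


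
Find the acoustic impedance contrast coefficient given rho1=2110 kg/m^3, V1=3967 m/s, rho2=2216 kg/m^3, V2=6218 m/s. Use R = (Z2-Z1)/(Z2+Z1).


Z1 = 2110 * 3967 = 8370370
Z2 = 2216 * 6218 = 13779088
R = (13779088 - 8370370) / (13779088 + 8370370) = 5408718 / 22149458 = 0.2442

0.2442


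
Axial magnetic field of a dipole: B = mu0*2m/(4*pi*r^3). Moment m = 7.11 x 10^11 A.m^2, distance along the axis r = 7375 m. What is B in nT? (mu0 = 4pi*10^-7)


m = 7.11 x 10^11 = 711000000000 A.m^2
2m = 1422000000000 A.m^2
r^3 = 7375^3 = 401130859375
B = (4pi*10^-7) * 1422000000000 / (4*pi * 401130859375) * 1e9
= 1786937.901362 / 5040759043762.64 * 1e9
= 354.4978 nT

354.4978


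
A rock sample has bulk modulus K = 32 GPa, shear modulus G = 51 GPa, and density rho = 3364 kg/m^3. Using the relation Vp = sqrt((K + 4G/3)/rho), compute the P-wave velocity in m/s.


First compute the effective modulus:
K + 4G/3 = 32e9 + 4*51e9/3 = 100000000000.0 Pa
Then divide by density:
100000000000.0 / 3364 = 29726516.0523 Pa/(kg/m^3)
Take the square root:
Vp = sqrt(29726516.0523) = 5452.2 m/s

5452.2


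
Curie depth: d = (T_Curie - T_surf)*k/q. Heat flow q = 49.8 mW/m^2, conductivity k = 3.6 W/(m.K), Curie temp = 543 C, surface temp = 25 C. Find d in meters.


T_Curie - T_surf = 543 - 25 = 518 C
Convert q to W/m^2: 49.8 mW/m^2 = 0.0498 W/m^2
d = 518 * 3.6 / 0.0498 = 37445.78 m

37445.78


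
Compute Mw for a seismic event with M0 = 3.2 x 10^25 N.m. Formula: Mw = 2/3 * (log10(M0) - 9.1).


log10(M0) = log10(3.2 x 10^25) = 25.5051
Mw = 2/3 * (25.5051 - 9.1)
= 2/3 * 16.4051
= 10.94

10.94


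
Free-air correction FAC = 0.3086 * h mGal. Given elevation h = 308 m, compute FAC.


FAC = 0.3086 * h
= 0.3086 * 308
= 95.0488 mGal

95.0488


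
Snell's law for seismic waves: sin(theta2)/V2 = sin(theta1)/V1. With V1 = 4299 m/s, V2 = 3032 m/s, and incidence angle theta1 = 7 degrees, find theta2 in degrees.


sin(theta1) = sin(7 deg) = 0.121869
sin(theta2) = V2/V1 * sin(theta1) = 3032/4299 * 0.121869 = 0.085952
theta2 = arcsin(0.085952) = 4.9308 degrees

4.9308


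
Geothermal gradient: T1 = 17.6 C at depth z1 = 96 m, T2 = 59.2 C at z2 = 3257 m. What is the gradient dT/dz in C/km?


dT = 59.2 - 17.6 = 41.6 C
dz = 3257 - 96 = 3161 m
gradient = dT/dz * 1000 = 41.6/3161 * 1000 = 13.1604 C/km

13.1604


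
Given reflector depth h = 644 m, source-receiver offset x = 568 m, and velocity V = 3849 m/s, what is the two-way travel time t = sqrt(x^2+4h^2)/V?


x^2 + 4h^2 = 568^2 + 4*644^2 = 322624 + 1658944 = 1981568
sqrt(1981568) = 1407.6818
t = 1407.6818 / 3849 = 0.3657 s

0.3657


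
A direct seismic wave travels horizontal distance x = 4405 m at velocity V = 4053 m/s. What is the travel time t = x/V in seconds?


t = x / V
= 4405 / 4053
= 1.0868 s

1.0868


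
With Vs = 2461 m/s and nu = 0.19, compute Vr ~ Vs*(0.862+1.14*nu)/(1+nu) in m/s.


Numerator factor = 0.862 + 1.14*0.19 = 1.0786
Denominator = 1 + 0.19 = 1.19
Vr = 2461 * 1.0786 / 1.19 = 2230.62 m/s

2230.62


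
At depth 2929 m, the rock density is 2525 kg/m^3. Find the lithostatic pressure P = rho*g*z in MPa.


P = rho * g * z / 1e6
= 2525 * 9.81 * 2929 / 1e6
= 72552062.25 / 1e6
= 72.5521 MPa

72.5521


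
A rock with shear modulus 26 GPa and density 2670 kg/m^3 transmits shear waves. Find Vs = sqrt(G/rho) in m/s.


Convert G to Pa: G = 26e9 Pa
Compute G/rho = 26e9 / 2670 = 9737827.7154
Vs = sqrt(9737827.7154) = 3120.55 m/s

3120.55


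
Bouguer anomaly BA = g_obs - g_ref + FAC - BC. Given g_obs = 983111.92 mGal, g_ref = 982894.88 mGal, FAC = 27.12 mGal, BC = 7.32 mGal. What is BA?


BA = g_obs - g_ref + FAC - BC
= 983111.92 - 982894.88 + 27.12 - 7.32
= 236.84 mGal

236.84


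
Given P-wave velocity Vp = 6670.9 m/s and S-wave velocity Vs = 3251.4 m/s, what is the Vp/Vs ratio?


Vp/Vs = 6670.9 / 3251.4
= 2.0517

2.0517


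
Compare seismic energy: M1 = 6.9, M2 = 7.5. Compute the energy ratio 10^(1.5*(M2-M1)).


M2 - M1 = 7.5 - 6.9 = 0.6
1.5 * 0.6 = 0.9
ratio = 10^0.9 = 7.94

7.94


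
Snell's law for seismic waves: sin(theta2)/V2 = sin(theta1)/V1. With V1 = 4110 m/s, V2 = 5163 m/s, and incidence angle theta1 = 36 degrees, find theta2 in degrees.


sin(theta1) = sin(36 deg) = 0.587785
sin(theta2) = V2/V1 * sin(theta1) = 5163/4110 * 0.587785 = 0.738378
theta2 = arcsin(0.738378) = 47.5935 degrees

47.5935


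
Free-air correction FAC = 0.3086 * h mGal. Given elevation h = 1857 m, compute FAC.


FAC = 0.3086 * h
= 0.3086 * 1857
= 573.0702 mGal

573.0702


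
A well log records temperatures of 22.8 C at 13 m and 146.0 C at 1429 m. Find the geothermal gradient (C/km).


dT = 146.0 - 22.8 = 123.2 C
dz = 1429 - 13 = 1416 m
gradient = dT/dz * 1000 = 123.2/1416 * 1000 = 87.0056 C/km

87.0056


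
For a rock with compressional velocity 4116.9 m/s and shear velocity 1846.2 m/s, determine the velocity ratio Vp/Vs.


Vp/Vs = 4116.9 / 1846.2
= 2.2299

2.2299


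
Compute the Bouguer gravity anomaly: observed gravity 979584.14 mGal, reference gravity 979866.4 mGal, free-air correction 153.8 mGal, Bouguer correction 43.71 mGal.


BA = g_obs - g_ref + FAC - BC
= 979584.14 - 979866.4 + 153.8 - 43.71
= -172.17 mGal

-172.17


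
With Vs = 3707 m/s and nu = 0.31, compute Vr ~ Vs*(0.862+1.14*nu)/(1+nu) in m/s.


Numerator factor = 0.862 + 1.14*0.31 = 1.2154
Denominator = 1 + 0.31 = 1.31
Vr = 3707 * 1.2154 / 1.31 = 3439.3 m/s

3439.3


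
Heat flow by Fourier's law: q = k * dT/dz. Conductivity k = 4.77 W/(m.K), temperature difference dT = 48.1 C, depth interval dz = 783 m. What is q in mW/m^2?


q = k * dT / dz * 1000
= 4.77 * 48.1 / 783 * 1000
= 0.293023 * 1000
= 293.023 mW/m^2

293.023


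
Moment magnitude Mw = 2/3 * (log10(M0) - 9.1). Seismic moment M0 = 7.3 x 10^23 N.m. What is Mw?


log10(M0) = log10(7.3 x 10^23) = 23.8633
Mw = 2/3 * (23.8633 - 9.1)
= 2/3 * 14.7633
= 9.84

9.84


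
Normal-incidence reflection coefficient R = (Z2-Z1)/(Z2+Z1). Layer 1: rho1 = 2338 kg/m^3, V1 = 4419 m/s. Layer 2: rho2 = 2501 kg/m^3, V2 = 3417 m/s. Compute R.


Z1 = 2338 * 4419 = 10331622
Z2 = 2501 * 3417 = 8545917
R = (8545917 - 10331622) / (8545917 + 10331622) = -1785705 / 18877539 = -0.0946

-0.0946


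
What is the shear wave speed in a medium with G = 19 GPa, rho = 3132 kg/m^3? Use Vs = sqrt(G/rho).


Convert G to Pa: G = 19e9 Pa
Compute G/rho = 19e9 / 3132 = 6066411.2388
Vs = sqrt(6066411.2388) = 2463.01 m/s

2463.01


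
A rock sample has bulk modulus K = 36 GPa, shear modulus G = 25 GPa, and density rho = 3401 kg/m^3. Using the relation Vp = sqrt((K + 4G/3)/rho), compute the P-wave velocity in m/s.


First compute the effective modulus:
K + 4G/3 = 36e9 + 4*25e9/3 = 69333333333.33 Pa
Then divide by density:
69333333333.33 / 3401 = 20386160.9331 Pa/(kg/m^3)
Take the square root:
Vp = sqrt(20386160.9331) = 4515.1 m/s

4515.1


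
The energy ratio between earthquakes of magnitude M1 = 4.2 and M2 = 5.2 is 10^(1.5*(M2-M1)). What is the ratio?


M2 - M1 = 5.2 - 4.2 = 1.0
1.5 * 1.0 = 1.5
ratio = 10^1.5 = 31.62

31.62


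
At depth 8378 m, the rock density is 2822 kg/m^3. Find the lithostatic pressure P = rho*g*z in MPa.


P = rho * g * z / 1e6
= 2822 * 9.81 * 8378 / 1e6
= 231935043.96 / 1e6
= 231.935 MPa

231.935


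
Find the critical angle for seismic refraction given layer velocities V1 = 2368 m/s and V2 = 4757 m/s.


V1/V2 = 2368/4757 = 0.497793
theta_c = arcsin(0.497793) = 29.8541 degrees

29.8541


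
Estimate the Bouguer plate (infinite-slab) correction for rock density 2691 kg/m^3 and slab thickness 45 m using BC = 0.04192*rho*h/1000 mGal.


BC = 0.04192 * rho * h / 1000
= 0.04192 * 2691 * 45 / 1000
= 5.0763 mGal

5.0763


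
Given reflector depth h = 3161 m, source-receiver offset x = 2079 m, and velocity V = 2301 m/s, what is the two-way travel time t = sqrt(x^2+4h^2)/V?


x^2 + 4h^2 = 2079^2 + 4*3161^2 = 4322241 + 39967684 = 44289925
sqrt(44289925) = 6655.0676
t = 6655.0676 / 2301 = 2.8923 s

2.8923


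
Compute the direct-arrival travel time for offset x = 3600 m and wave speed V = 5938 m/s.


t = x / V
= 3600 / 5938
= 0.6063 s

0.6063


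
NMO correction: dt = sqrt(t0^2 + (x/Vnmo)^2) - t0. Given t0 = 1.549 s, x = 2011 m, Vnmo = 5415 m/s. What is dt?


x/Vnmo = 2011/5415 = 0.371376
(x/Vnmo)^2 = 0.13792
t0^2 = 2.399401
sqrt(2.399401 + 0.13792) = 1.592897
dt = 1.592897 - 1.549 = 0.043897

0.043897


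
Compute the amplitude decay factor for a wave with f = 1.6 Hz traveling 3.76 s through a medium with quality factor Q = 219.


pi*f*t/Q = pi*1.6*3.76/219 = 0.086301
A/A0 = exp(-0.086301) = 0.917318

0.917318


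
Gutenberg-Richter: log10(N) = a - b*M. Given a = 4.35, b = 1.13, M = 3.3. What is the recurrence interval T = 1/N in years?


log10(N) = 4.35 - 1.13*3.3 = 0.621
N = 10^0.621 = 4.178304
T = 1/N = 1/4.178304 = 0.2393 years

0.2393


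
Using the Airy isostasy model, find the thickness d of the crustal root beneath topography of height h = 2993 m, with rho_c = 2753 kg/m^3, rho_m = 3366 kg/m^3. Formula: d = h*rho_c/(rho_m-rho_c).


rho_m - rho_c = 3366 - 2753 = 613
d = 2993 * 2753 / 613
= 8239729 / 613
= 13441.65 m

13441.65


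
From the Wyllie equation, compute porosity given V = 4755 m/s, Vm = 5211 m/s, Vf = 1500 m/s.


1/V - 1/Vm = 1/4755 - 1/5211 = 1.84e-05
1/Vf - 1/Vm = 1/1500 - 1/5211 = 0.00047476
phi = 1.84e-05 / 0.00047476 = 0.0388

0.0388


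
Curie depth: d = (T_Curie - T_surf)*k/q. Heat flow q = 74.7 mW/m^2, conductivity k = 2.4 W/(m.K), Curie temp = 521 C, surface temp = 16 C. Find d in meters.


T_Curie - T_surf = 521 - 16 = 505 C
Convert q to W/m^2: 74.7 mW/m^2 = 0.0747 W/m^2
d = 505 * 2.4 / 0.0747 = 16224.9 m

16224.9


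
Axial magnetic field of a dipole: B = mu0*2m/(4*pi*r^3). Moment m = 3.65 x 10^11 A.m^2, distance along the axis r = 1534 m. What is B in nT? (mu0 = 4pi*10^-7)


m = 3.65 x 10^11 = 365000000000 A.m^2
2m = 730000000000 A.m^2
r^3 = 1534^3 = 3609741304
B = (4pi*10^-7) * 730000000000 / (4*pi * 3609741304) * 1e9
= 917345.054848 / 45361347048.02 * 1e9
= 20223.0559 nT

20223.0559


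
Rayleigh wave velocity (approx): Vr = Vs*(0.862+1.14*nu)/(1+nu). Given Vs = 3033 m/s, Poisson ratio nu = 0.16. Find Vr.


Numerator factor = 0.862 + 1.14*0.16 = 1.0444
Denominator = 1 + 0.16 = 1.16
Vr = 3033 * 1.0444 / 1.16 = 2730.75 m/s

2730.75


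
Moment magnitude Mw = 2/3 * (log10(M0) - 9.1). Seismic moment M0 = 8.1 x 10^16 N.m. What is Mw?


log10(M0) = log10(8.1 x 10^16) = 16.9085
Mw = 2/3 * (16.9085 - 9.1)
= 2/3 * 7.8085
= 5.21

5.21


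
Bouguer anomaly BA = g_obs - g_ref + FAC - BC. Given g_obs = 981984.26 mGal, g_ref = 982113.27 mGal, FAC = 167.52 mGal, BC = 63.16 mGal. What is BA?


BA = g_obs - g_ref + FAC - BC
= 981984.26 - 982113.27 + 167.52 - 63.16
= -24.65 mGal

-24.65


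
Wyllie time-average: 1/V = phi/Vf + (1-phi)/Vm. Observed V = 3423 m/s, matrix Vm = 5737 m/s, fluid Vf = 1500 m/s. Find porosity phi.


1/V - 1/Vm = 1/3423 - 1/5737 = 0.00011783
1/Vf - 1/Vm = 1/1500 - 1/5737 = 0.00049236
phi = 0.00011783 / 0.00049236 = 0.2393

0.2393


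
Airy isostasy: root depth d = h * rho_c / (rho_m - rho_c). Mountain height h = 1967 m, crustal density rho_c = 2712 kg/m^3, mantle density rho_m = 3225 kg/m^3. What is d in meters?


rho_m - rho_c = 3225 - 2712 = 513
d = 1967 * 2712 / 513
= 5334504 / 513
= 10398.64 m

10398.64


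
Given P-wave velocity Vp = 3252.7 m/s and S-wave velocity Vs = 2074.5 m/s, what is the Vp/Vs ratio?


Vp/Vs = 3252.7 / 2074.5
= 1.5679

1.5679


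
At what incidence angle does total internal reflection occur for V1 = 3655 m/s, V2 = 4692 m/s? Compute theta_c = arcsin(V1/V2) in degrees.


V1/V2 = 3655/4692 = 0.778986
theta_c = arcsin(0.778986) = 51.1678 degrees

51.1678


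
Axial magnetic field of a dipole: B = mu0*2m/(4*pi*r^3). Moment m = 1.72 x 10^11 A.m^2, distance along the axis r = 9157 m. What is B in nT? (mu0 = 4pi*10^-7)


m = 1.72 x 10^11 = 172000000000 A.m^2
2m = 344000000000 A.m^2
r^3 = 9157^3 = 767820392893
B = (4pi*10^-7) * 344000000000 / (4*pi * 767820392893) * 1e9
= 432283.149134 / 9648715622356.31 * 1e9
= 44.8021 nT

44.8021


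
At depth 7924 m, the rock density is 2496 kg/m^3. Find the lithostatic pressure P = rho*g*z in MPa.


P = rho * g * z / 1e6
= 2496 * 9.81 * 7924 / 1e6
= 194025162.24 / 1e6
= 194.0252 MPa

194.0252


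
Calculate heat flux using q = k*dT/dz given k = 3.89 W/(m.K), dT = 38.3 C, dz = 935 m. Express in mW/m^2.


q = k * dT / dz * 1000
= 3.89 * 38.3 / 935 * 1000
= 0.159344 * 1000
= 159.3444 mW/m^2

159.3444


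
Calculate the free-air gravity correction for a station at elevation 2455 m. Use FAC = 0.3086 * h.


FAC = 0.3086 * h
= 0.3086 * 2455
= 757.613 mGal

757.613


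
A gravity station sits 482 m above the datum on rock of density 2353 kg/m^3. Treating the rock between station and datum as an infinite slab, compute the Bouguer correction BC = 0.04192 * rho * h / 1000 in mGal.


BC = 0.04192 * rho * h / 1000
= 0.04192 * 2353 * 482 / 1000
= 47.5434 mGal

47.5434


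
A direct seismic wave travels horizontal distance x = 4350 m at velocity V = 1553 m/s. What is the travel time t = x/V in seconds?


t = x / V
= 4350 / 1553
= 2.801 s

2.801


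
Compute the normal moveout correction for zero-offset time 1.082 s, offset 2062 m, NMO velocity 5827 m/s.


x/Vnmo = 2062/5827 = 0.35387
(x/Vnmo)^2 = 0.125224
t0^2 = 1.170724
sqrt(1.170724 + 0.125224) = 1.138397
dt = 1.138397 - 1.082 = 0.056397

0.056397


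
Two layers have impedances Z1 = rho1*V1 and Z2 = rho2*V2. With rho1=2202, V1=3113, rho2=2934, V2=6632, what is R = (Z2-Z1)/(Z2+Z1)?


Z1 = 2202 * 3113 = 6854826
Z2 = 2934 * 6632 = 19458288
R = (19458288 - 6854826) / (19458288 + 6854826) = 12603462 / 26313114 = 0.479

0.479


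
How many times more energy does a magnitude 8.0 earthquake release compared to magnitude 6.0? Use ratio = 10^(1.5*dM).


M2 - M1 = 8.0 - 6.0 = 2.0
1.5 * 2.0 = 3.0
ratio = 10^3.0 = 1000.0

1000.0


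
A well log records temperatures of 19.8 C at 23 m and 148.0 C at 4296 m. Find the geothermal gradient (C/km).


dT = 148.0 - 19.8 = 128.2 C
dz = 4296 - 23 = 4273 m
gradient = dT/dz * 1000 = 128.2/4273 * 1000 = 30.0023 C/km

30.0023


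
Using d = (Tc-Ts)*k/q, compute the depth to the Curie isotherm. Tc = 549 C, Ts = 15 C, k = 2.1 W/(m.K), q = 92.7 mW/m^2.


T_Curie - T_surf = 549 - 15 = 534 C
Convert q to W/m^2: 92.7 mW/m^2 = 0.0927 W/m^2
d = 534 * 2.1 / 0.0927 = 12097.09 m

12097.09


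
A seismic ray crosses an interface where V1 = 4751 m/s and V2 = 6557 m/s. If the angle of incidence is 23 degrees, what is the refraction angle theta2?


sin(theta1) = sin(23 deg) = 0.390731
sin(theta2) = V2/V1 * sin(theta1) = 6557/4751 * 0.390731 = 0.53926
theta2 = arcsin(0.53926) = 32.6333 degrees

32.6333


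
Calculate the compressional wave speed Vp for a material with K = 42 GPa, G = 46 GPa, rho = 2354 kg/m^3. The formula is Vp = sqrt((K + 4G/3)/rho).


First compute the effective modulus:
K + 4G/3 = 42e9 + 4*46e9/3 = 103333333333.33 Pa
Then divide by density:
103333333333.33 / 2354 = 43896913.0558 Pa/(kg/m^3)
Take the square root:
Vp = sqrt(43896913.0558) = 6625.47 m/s

6625.47


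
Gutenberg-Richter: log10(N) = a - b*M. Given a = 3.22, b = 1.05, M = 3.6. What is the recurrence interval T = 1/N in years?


log10(N) = 3.22 - 1.05*3.6 = -0.56
N = 10^-0.56 = 0.275423
T = 1/N = 1/0.275423 = 3.6308 years

3.6308


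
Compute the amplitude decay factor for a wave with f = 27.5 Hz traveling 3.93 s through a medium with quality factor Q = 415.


pi*f*t/Q = pi*27.5*3.93/415 = 0.818139
A/A0 = exp(-0.818139) = 0.441252

0.441252


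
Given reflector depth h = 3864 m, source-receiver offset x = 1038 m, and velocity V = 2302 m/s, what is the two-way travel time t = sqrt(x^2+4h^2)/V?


x^2 + 4h^2 = 1038^2 + 4*3864^2 = 1077444 + 59721984 = 60799428
sqrt(60799428) = 7797.3988
t = 7797.3988 / 2302 = 3.3872 s

3.3872


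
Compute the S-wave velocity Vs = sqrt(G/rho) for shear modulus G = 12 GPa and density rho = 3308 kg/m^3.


Convert G to Pa: G = 12e9 Pa
Compute G/rho = 12e9 / 3308 = 3627569.5284
Vs = sqrt(3627569.5284) = 1904.62 m/s

1904.62


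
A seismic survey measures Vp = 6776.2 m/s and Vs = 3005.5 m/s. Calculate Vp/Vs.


Vp/Vs = 6776.2 / 3005.5
= 2.2546

2.2546


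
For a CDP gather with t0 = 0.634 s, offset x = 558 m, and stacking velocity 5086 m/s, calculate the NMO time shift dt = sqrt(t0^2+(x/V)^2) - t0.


x/Vnmo = 558/5086 = 0.109713
(x/Vnmo)^2 = 0.012037
t0^2 = 0.401956
sqrt(0.401956 + 0.012037) = 0.643423
dt = 0.643423 - 0.634 = 0.009423

0.009423


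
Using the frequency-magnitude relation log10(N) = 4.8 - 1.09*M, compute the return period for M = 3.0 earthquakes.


log10(N) = 4.8 - 1.09*3.0 = 1.53
N = 10^1.53 = 33.884416
T = 1/N = 1/33.884416 = 0.0295 years

0.0295


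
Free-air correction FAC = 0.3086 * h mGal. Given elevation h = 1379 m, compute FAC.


FAC = 0.3086 * h
= 0.3086 * 1379
= 425.5594 mGal

425.5594


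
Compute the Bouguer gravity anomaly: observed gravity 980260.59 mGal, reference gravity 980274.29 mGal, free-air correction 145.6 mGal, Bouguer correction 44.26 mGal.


BA = g_obs - g_ref + FAC - BC
= 980260.59 - 980274.29 + 145.6 - 44.26
= 87.64 mGal

87.64


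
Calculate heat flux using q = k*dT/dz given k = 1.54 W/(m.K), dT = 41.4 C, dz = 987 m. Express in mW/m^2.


q = k * dT / dz * 1000
= 1.54 * 41.4 / 987 * 1000
= 0.064596 * 1000
= 64.5957 mW/m^2

64.5957
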